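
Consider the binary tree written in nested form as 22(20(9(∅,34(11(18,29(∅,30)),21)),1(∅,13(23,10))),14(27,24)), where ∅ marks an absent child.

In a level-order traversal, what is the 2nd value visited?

20

Level-order visits nodes level by level from the root, left to right within each level.
Level 0: 22
Level 1: 20, 14
Level 2: 9, 1, 27, 24
Level 3: 34, 13
Level 4: 11, 21, 23, 10
Level 5: 18, 29
Level 6: 30
Full level-order sequence: 22, 20, 14, 9, 1, 27, 24, 34, 13, 11, 21, 23, 10, 18, 29, 30.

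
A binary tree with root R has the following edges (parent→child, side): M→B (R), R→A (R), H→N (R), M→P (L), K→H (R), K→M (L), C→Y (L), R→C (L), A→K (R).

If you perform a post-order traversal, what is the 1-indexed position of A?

Post-order visits the left subtree, then the right subtree, then the node.
At R: go left to C.
  At C: go left to Y.
    Y is a leaf — visit Y.
  At C: no right child.
  Visit C.
At R: go right to A.
  At A: no left child.
  At A: go right to K.
    At K: go left to M.
      At M: go left to P.
        P is a leaf — visit P.
      At M: go right to B.
        B is a leaf — visit B.
      Visit M.
    At K: go right to H.
      At H: no left child.
      At H: go right to N.
        N is a leaf — visit N.
      Visit H.
    Visit K.
  Visit A.
Visit R.
Full post-order sequence: Y, C, P, B, M, N, H, K, A, R.

9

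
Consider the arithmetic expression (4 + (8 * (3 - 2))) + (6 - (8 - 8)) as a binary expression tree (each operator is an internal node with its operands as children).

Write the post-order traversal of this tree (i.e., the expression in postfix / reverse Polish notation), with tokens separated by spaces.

4 8 3 2 - * + 6 8 8 - - +

Post-order on an expression tree gives postfix notation: for each operator, emit left operand, right operand, then the operator.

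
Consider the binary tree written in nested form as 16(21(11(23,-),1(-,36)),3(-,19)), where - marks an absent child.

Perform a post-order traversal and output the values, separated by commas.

23, 11, 36, 1, 21, 19, 3, 16

Post-order visits the left subtree, then the right subtree, then the node.
At 16: go left to 21.
  At 21: go left to 11.
    At 11: go left to 23.
      23 is a leaf — visit 23.
    At 11: no right child.
    Visit 11.
  At 21: go right to 1.
    At 1: no left child.
    At 1: go right to 36.
      36 is a leaf — visit 36.
    Visit 1.
  Visit 21.
At 16: go right to 3.
  At 3: no left child.
  At 3: go right to 19.
    19 is a leaf — visit 19.
  Visit 3.
Visit 16.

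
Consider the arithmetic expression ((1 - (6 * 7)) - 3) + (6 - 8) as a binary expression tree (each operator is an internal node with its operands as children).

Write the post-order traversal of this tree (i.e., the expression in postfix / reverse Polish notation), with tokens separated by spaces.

Post-order on an expression tree gives postfix notation: for each operator, emit left operand, right operand, then the operator.

1 6 7 * - 3 - 6 8 - +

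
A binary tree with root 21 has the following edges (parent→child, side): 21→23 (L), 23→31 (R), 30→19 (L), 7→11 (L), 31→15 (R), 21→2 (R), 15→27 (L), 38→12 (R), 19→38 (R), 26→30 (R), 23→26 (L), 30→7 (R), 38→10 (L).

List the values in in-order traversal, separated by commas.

In-order visits the left subtree, then the node, then the right subtree.
At 21: go left to 23.
  At 23: go left to 26.
    At 26: no left child.
    Visit 26.
    At 26: go right to 30.
      At 30: go left to 19.
        At 19: no left child.
        Visit 19.
        At 19: go right to 38.
          At 38: go left to 10.
            10 is a leaf — visit 10.
          Visit 38.
          At 38: go right to 12.
            12 is a leaf — visit 12.
      Visit 30.
      At 30: go right to 7.
        At 7: go left to 11.
          11 is a leaf — visit 11.
        Visit 7.
        At 7: no right child.
  Visit 23.
  At 23: go right to 31.
    At 31: no left child.
    Visit 31.
    At 31: go right to 15.
      At 15: go left to 27.
        27 is a leaf — visit 27.
      Visit 15.
      At 15: no right child.
Visit 21.
At 21: go right to 2.
  2 is a leaf — visit 2.

26, 19, 10, 38, 12, 30, 11, 7, 23, 31, 27, 15, 21, 2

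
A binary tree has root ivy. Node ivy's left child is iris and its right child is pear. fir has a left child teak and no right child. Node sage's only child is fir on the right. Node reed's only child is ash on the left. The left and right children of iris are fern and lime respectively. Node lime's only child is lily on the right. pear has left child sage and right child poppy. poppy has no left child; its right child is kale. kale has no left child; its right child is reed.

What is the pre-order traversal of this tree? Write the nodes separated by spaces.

ivy iris fern lime lily pear sage fir teak poppy kale reed ash

Pre-order visits the node, then its left subtree, then its right subtree.
Visit ivy.
At ivy: go left to iris.
  Visit iris.
  At iris: go left to fern.
    fern is a leaf — visit fern.
  At iris: go right to lime.
    Visit lime.
    At lime: no left child.
    At lime: go right to lily.
      lily is a leaf — visit lily.
At ivy: go right to pear.
  Visit pear.
  At pear: go left to sage.
    Visit sage.
    At sage: no left child.
    At sage: go right to fir.
      Visit fir.
      At fir: go left to teak.
        teak is a leaf — visit teak.
      At fir: no right child.
  At pear: go right to poppy.
    Visit poppy.
    At poppy: no left child.
    At poppy: go right to kale.
      Visit kale.
      At kale: no left child.
      At kale: go right to reed.
        Visit reed.
        At reed: go left to ash.
          ash is a leaf — visit ash.
        At reed: no right child.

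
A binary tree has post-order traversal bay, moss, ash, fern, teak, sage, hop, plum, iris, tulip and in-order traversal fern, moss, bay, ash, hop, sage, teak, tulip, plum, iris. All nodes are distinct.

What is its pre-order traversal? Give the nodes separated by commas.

tulip, hop, fern, ash, moss, bay, sage, teak, iris, plum

The last element of post-order is the root; it splits in-order into left and right subtrees.
Root tulip: left subtree has 7 nodes {fern, moss, bay, ash, hop, sage, teak}, right has 2 {plum, iris}.
  Root hop: left subtree has 4 nodes {fern, moss, bay, ash}, right has 2 {sage, teak}.
    Root fern: left subtree has 0 nodes { }, right has 3 {moss, bay, ash}.
      Root ash: left subtree has 2 nodes {moss, bay}, right has 0 { }.
        Root moss: left subtree has 0 nodes { }, right has 1 {bay}.
    Root sage: left subtree has 0 nodes { }, right has 1 {teak}.
  Root iris: left subtree has 1 node {plum}, right has 0 { }.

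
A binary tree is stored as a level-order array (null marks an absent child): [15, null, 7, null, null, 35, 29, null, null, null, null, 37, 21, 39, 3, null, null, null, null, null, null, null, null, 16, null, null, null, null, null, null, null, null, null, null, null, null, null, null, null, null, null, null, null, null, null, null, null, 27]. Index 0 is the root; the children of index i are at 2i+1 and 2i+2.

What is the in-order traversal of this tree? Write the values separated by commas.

15, 27, 16, 37, 35, 21, 7, 39, 29, 3

In-order visits the left subtree, then the node, then the right subtree.
At 15: no left child.
Visit 15.
At 15: go right to 7.
  At 7: go left to 35.
    At 35: go left to 37.
      At 37: go left to 16.
        At 16: go left to 27.
          27 is a leaf — visit 27.
        Visit 16.
        At 16: no right child.
      Visit 37.
      At 37: no right child.
    Visit 35.
    At 35: go right to 21.
      21 is a leaf — visit 21.
  Visit 7.
  At 7: go right to 29.
    At 29: go left to 39.
      39 is a leaf — visit 39.
    Visit 29.
    At 29: go right to 3.
      3 is a leaf — visit 3.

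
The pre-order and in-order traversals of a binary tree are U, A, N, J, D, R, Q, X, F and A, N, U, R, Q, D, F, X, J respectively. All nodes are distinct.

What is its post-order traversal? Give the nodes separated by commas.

N, A, Q, R, F, X, D, J, U

The first element of pre-order is the root; it splits in-order into left and right subtrees.
Root U: left subtree has 2 nodes {A, N}, right has 6 {R, Q, D, F, X, J}.
  Root A: left subtree has 0 nodes { }, right has 1 {N}.
  Root J: left subtree has 5 nodes {R, Q, D, F, X}, right has 0 { }.
    Root D: left subtree has 2 nodes {R, Q}, right has 2 {F, X}.
      Root R: left subtree has 0 nodes { }, right has 1 {Q}.
      Root X: left subtree has 1 node {F}, right has 0 { }.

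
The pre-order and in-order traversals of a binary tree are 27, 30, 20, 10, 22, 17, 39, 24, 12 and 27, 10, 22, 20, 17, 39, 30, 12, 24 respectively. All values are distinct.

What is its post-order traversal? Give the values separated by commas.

22, 10, 39, 17, 20, 12, 24, 30, 27

The first element of pre-order is the root; it splits in-order into left and right subtrees.
Root 27: left subtree has 0 nodes { }, right has 8 {10, 22, 20, 17, 39, 30, 12, 24}.
  Root 30: left subtree has 5 nodes {10, 22, 20, 17, 39}, right has 2 {12, 24}.
    Root 20: left subtree has 2 nodes {10, 22}, right has 2 {17, 39}.
      Root 10: left subtree has 0 nodes { }, right has 1 {22}.
      Root 17: left subtree has 0 nodes { }, right has 1 {39}.
    Root 24: left subtree has 1 node {12}, right has 0 { }.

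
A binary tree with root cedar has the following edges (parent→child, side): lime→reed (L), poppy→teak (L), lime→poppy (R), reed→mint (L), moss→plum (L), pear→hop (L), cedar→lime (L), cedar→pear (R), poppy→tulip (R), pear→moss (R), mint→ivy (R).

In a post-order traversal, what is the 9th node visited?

plum

Post-order visits the left subtree, then the right subtree, then the node.
At cedar: go left to lime.
  At lime: go left to reed.
    At reed: go left to mint.
      At mint: no left child.
      At mint: go right to ivy.
        ivy is a leaf — visit ivy.
      Visit mint.
    At reed: no right child.
    Visit reed.
  At lime: go right to poppy.
    At poppy: go left to teak.
      teak is a leaf — visit teak.
    At poppy: go right to tulip.
      tulip is a leaf — visit tulip.
    Visit poppy.
  Visit lime.
At cedar: go right to pear.
  At pear: go left to hop.
    hop is a leaf — visit hop.
  At pear: go right to moss.
    At moss: go left to plum.
      plum is a leaf — visit plum.
    At moss: no right child.
    Visit moss.
  Visit pear.
Visit cedar.
Full post-order sequence: ivy, mint, reed, teak, tulip, poppy, lime, hop, plum, moss, pear, cedar.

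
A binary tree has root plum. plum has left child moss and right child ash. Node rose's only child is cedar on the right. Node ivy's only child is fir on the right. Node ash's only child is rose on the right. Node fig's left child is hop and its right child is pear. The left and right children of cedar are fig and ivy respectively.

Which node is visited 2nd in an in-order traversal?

In-order visits the left subtree, then the node, then the right subtree.
At plum: go left to moss.
  moss is a leaf — visit moss.
Visit plum.
At plum: go right to ash.
  At ash: no left child.
  Visit ash.
  At ash: go right to rose.
    At rose: no left child.
    Visit rose.
    At rose: go right to cedar.
      At cedar: go left to fig.
        At fig: go left to hop.
          hop is a leaf — visit hop.
        Visit fig.
        At fig: go right to pear.
          pear is a leaf — visit pear.
      Visit cedar.
      At cedar: go right to ivy.
        At ivy: no left child.
        Visit ivy.
        At ivy: go right to fir.
          fir is a leaf — visit fir.
Full in-order sequence: moss, plum, ash, rose, hop, fig, pear, cedar, ivy, fir.

plum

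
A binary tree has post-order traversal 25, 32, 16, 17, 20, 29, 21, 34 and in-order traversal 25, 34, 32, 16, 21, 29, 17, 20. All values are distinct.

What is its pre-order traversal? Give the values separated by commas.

34, 25, 21, 16, 32, 29, 20, 17

The last element of post-order is the root; it splits in-order into left and right subtrees.
Root 34: left subtree has 1 node {25}, right has 6 {32, 16, 21, 29, 17, 20}.
  Root 21: left subtree has 2 nodes {32, 16}, right has 3 {29, 17, 20}.
    Root 16: left subtree has 1 node {32}, right has 0 { }.
    Root 29: left subtree has 0 nodes { }, right has 2 {17, 20}.
      Root 20: left subtree has 1 node {17}, right has 0 { }.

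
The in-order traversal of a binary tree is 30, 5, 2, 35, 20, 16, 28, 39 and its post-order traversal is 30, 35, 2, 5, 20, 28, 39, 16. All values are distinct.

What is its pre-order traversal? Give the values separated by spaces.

16 20 5 30 2 35 39 28

The last element of post-order is the root; it splits in-order into left and right subtrees.
Root 16: left subtree has 5 nodes {30, 5, 2, 35, 20}, right has 2 {28, 39}.
  Root 20: left subtree has 4 nodes {30, 5, 2, 35}, right has 0 { }.
    Root 5: left subtree has 1 node {30}, right has 2 {2, 35}.
      Root 2: left subtree has 0 nodes { }, right has 1 {35}.
  Root 39: left subtree has 1 node {28}, right has 0 { }.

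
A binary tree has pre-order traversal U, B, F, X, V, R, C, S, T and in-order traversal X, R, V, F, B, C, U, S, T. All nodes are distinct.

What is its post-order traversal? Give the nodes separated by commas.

The first element of pre-order is the root; it splits in-order into left and right subtrees.
Root U: left subtree has 6 nodes {X, R, V, F, B, C}, right has 2 {S, T}.
  Root B: left subtree has 4 nodes {X, R, V, F}, right has 1 {C}.
    Root F: left subtree has 3 nodes {X, R, V}, right has 0 { }.
      Root X: left subtree has 0 nodes { }, right has 2 {R, V}.
        Root V: left subtree has 1 node {R}, right has 0 { }.
  Root S: left subtree has 0 nodes { }, right has 1 {T}.

R, V, X, F, C, B, T, S, U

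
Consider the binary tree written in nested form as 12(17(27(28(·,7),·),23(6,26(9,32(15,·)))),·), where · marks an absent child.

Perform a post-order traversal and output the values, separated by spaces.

7 28 27 6 9 15 32 26 23 17 12

Post-order visits the left subtree, then the right subtree, then the node.
At 12: go left to 17.
  At 17: go left to 27.
    At 27: go left to 28.
      At 28: no left child.
      At 28: go right to 7.
        7 is a leaf — visit 7.
      Visit 28.
    At 27: no right child.
    Visit 27.
  At 17: go right to 23.
    At 23: go left to 6.
      6 is a leaf — visit 6.
    At 23: go right to 26.
      At 26: go left to 9.
        9 is a leaf — visit 9.
      At 26: go right to 32.
        At 32: go left to 15.
          15 is a leaf — visit 15.
        At 32: no right child.
        Visit 32.
      Visit 26.
    Visit 23.
  Visit 17.
At 12: no right child.
Visit 12.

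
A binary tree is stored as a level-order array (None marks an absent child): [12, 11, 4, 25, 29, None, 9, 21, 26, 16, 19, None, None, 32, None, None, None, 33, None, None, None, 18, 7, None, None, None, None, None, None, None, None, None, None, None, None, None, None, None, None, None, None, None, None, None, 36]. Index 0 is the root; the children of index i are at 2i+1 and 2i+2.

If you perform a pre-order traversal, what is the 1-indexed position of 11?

2

Pre-order visits the node, then its left subtree, then its right subtree.
Visit 12.
At 12: go left to 11.
  Visit 11.
  At 11: go left to 25.
    Visit 25.
    At 25: go left to 21.
      21 is a leaf — visit 21.
    At 25: go right to 26.
      Visit 26.
      At 26: go left to 33.
        33 is a leaf — visit 33.
      At 26: no right child.
  At 11: go right to 29.
    Visit 29.
    At 29: go left to 16.
      16 is a leaf — visit 16.
    At 29: go right to 19.
      Visit 19.
      At 19: go left to 18.
        Visit 18.
        At 18: no left child.
        At 18: go right to 36.
          36 is a leaf — visit 36.
      At 19: go right to 7.
        7 is a leaf — visit 7.
At 12: go right to 4.
  Visit 4.
  At 4: no left child.
  At 4: go right to 9.
    Visit 9.
    At 9: go left to 32.
      32 is a leaf — visit 32.
    At 9: no right child.
Full pre-order sequence: 12, 11, 25, 21, 26, 33, 29, 16, 19, 18, 36, 7, 4, 9, 32.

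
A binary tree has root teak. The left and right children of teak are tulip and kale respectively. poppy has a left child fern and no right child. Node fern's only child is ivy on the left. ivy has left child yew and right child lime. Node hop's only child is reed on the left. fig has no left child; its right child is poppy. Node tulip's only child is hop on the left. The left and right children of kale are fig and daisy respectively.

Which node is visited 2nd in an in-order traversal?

In-order visits the left subtree, then the node, then the right subtree.
At teak: go left to tulip.
  At tulip: go left to hop.
    At hop: go left to reed.
      reed is a leaf — visit reed.
    Visit hop.
    At hop: no right child.
  Visit tulip.
  At tulip: no right child.
Visit teak.
At teak: go right to kale.
  At kale: go left to fig.
    At fig: no left child.
    Visit fig.
    At fig: go right to poppy.
      At poppy: go left to fern.
        At fern: go left to ivy.
          At ivy: go left to yew.
            yew is a leaf — visit yew.
          Visit ivy.
          At ivy: go right to lime.
            lime is a leaf — visit lime.
        Visit fern.
        At fern: no right child.
      Visit poppy.
      At poppy: no right child.
  Visit kale.
  At kale: go right to daisy.
    daisy is a leaf — visit daisy.
Full in-order sequence: reed, hop, tulip, teak, fig, yew, ivy, lime, fern, poppy, kale, daisy.

hop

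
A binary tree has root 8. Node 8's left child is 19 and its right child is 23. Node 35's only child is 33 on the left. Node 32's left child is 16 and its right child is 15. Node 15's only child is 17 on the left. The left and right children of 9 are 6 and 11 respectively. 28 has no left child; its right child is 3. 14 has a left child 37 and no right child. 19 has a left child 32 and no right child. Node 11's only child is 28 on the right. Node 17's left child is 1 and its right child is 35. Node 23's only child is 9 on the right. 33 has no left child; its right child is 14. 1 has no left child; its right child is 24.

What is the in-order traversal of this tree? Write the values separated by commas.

16, 32, 1, 24, 17, 33, 37, 14, 35, 15, 19, 8, 23, 6, 9, 11, 28, 3

In-order visits the left subtree, then the node, then the right subtree.
At 8: go left to 19.
  At 19: go left to 32.
    At 32: go left to 16.
      16 is a leaf — visit 16.
    Visit 32.
    At 32: go right to 15.
      At 15: go left to 17.
        At 17: go left to 1.
          At 1: no left child.
          Visit 1.
          At 1: go right to 24.
            24 is a leaf — visit 24.
        Visit 17.
        At 17: go right to 35.
          At 35: go left to 33.
            At 33: no left child.
            Visit 33.
            At 33: go right to 14.
              At 14: go left to 37.
                37 is a leaf — visit 37.
              Visit 14.
              At 14: no right child.
          Visit 35.
          At 35: no right child.
      Visit 15.
      At 15: no right child.
  Visit 19.
  At 19: no right child.
Visit 8.
At 8: go right to 23.
  At 23: no left child.
  Visit 23.
  At 23: go right to 9.
    At 9: go left to 6.
      6 is a leaf — visit 6.
    Visit 9.
    At 9: go right to 11.
      At 11: no left child.
      Visit 11.
      At 11: go right to 28.
        At 28: no left child.
        Visit 28.
        At 28: go right to 3.
          3 is a leaf — visit 3.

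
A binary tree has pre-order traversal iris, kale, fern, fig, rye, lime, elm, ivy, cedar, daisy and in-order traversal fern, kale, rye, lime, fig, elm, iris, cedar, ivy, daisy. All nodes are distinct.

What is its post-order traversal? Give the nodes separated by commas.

The first element of pre-order is the root; it splits in-order into left and right subtrees.
Root iris: left subtree has 6 nodes {fern, kale, rye, lime, fig, elm}, right has 3 {cedar, ivy, daisy}.
  Root kale: left subtree has 1 node {fern}, right has 4 {rye, lime, fig, elm}.
    Root fig: left subtree has 2 nodes {rye, lime}, right has 1 {elm}.
      Root rye: left subtree has 0 nodes { }, right has 1 {lime}.
  Root ivy: left subtree has 1 node {cedar}, right has 1 {daisy}.

fern, lime, rye, elm, fig, kale, cedar, daisy, ivy, iris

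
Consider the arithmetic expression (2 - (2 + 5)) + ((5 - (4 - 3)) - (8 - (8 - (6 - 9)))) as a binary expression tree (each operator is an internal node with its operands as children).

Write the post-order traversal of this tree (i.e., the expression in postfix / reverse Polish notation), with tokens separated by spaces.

Post-order on an expression tree gives postfix notation: for each operator, emit left operand, right operand, then the operator.

2 2 5 + - 5 4 3 - - 8 8 6 9 - - - - +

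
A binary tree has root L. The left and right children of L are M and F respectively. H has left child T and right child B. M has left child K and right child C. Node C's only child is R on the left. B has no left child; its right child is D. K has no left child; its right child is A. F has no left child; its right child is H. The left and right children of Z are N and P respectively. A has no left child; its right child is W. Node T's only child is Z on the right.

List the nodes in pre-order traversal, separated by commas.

L, M, K, A, W, C, R, F, H, T, Z, N, P, B, D

Pre-order visits the node, then its left subtree, then its right subtree.
Visit L.
At L: go left to M.
  Visit M.
  At M: go left to K.
    Visit K.
    At K: no left child.
    At K: go right to A.
      Visit A.
      At A: no left child.
      At A: go right to W.
        W is a leaf — visit W.
  At M: go right to C.
    Visit C.
    At C: go left to R.
      R is a leaf — visit R.
    At C: no right child.
At L: go right to F.
  Visit F.
  At F: no left child.
  At F: go right to H.
    Visit H.
    At H: go left to T.
      Visit T.
      At T: no left child.
      At T: go right to Z.
        Visit Z.
        At Z: go left to N.
          N is a leaf — visit N.
        At Z: go right to P.
          P is a leaf — visit P.
    At H: go right to B.
      Visit B.
      At B: no left child.
      At B: go right to D.
        D is a leaf — visit D.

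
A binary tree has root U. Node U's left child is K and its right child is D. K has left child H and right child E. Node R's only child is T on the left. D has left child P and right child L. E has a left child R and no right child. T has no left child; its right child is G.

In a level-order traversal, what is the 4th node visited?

Level-order visits nodes level by level from the root, left to right within each level.
Level 0: U
Level 1: K, D
Level 2: H, E, P, L
Level 3: R
Level 4: T
Level 5: G
Full level-order sequence: U, K, D, H, E, P, L, R, T, G.

H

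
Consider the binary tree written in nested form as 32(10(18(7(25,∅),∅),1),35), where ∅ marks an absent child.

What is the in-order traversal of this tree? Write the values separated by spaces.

In-order visits the left subtree, then the node, then the right subtree.
At 32: go left to 10.
  At 10: go left to 18.
    At 18: go left to 7.
      At 7: go left to 25.
        25 is a leaf — visit 25.
      Visit 7.
      At 7: no right child.
    Visit 18.
    At 18: no right child.
  Visit 10.
  At 10: go right to 1.
    1 is a leaf — visit 1.
Visit 32.
At 32: go right to 35.
  35 is a leaf — visit 35.

25 7 18 10 1 32 35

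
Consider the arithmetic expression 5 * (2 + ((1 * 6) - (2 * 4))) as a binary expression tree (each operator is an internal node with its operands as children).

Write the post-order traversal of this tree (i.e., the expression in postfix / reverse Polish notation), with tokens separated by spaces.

Post-order on an expression tree gives postfix notation: for each operator, emit left operand, right operand, then the operator.

5 2 1 6 * 2 4 * - + *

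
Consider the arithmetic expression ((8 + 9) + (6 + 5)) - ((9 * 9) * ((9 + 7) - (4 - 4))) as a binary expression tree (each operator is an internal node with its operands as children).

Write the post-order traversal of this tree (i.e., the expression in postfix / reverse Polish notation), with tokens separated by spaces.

Post-order on an expression tree gives postfix notation: for each operator, emit left operand, right operand, then the operator.

8 9 + 6 5 + + 9 9 * 9 7 + 4 4 - - * -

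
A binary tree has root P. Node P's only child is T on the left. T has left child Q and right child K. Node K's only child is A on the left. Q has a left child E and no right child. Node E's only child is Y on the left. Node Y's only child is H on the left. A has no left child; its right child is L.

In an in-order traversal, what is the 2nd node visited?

Y

In-order visits the left subtree, then the node, then the right subtree.
At P: go left to T.
  At T: go left to Q.
    At Q: go left to E.
      At E: go left to Y.
        At Y: go left to H.
          H is a leaf — visit H.
        Visit Y.
        At Y: no right child.
      Visit E.
      At E: no right child.
    Visit Q.
    At Q: no right child.
  Visit T.
  At T: go right to K.
    At K: go left to A.
      At A: no left child.
      Visit A.
      At A: go right to L.
        L is a leaf — visit L.
    Visit K.
    At K: no right child.
Visit P.
At P: no right child.
Full in-order sequence: H, Y, E, Q, T, A, L, K, P.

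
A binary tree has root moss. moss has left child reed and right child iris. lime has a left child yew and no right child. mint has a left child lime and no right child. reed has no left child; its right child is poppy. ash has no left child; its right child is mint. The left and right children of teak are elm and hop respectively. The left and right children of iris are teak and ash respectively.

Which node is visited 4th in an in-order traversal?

In-order visits the left subtree, then the node, then the right subtree.
At moss: go left to reed.
  At reed: no left child.
  Visit reed.
  At reed: go right to poppy.
    poppy is a leaf — visit poppy.
Visit moss.
At moss: go right to iris.
  At iris: go left to teak.
    At teak: go left to elm.
      elm is a leaf — visit elm.
    Visit teak.
    At teak: go right to hop.
      hop is a leaf — visit hop.
  Visit iris.
  At iris: go right to ash.
    At ash: no left child.
    Visit ash.
    At ash: go right to mint.
      At mint: go left to lime.
        At lime: go left to yew.
          yew is a leaf — visit yew.
        Visit lime.
        At lime: no right child.
      Visit mint.
      At mint: no right child.
Full in-order sequence: reed, poppy, moss, elm, teak, hop, iris, ash, yew, lime, mint.

elm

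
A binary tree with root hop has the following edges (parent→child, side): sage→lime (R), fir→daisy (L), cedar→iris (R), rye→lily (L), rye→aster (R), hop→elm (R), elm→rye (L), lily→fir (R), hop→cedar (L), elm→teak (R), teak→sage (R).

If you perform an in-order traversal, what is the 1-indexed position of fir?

In-order visits the left subtree, then the node, then the right subtree.
At hop: go left to cedar.
  At cedar: no left child.
  Visit cedar.
  At cedar: go right to iris.
    iris is a leaf — visit iris.
Visit hop.
At hop: go right to elm.
  At elm: go left to rye.
    At rye: go left to lily.
      At lily: no left child.
      Visit lily.
      At lily: go right to fir.
        At fir: go left to daisy.
          daisy is a leaf — visit daisy.
        Visit fir.
        At fir: no right child.
    Visit rye.
    At rye: go right to aster.
      aster is a leaf — visit aster.
  Visit elm.
  At elm: go right to teak.
    At teak: no left child.
    Visit teak.
    At teak: go right to sage.
      At sage: no left child.
      Visit sage.
      At sage: go right to lime.
        lime is a leaf — visit lime.
Full in-order sequence: cedar, iris, hop, lily, daisy, fir, rye, aster, elm, teak, sage, lime.

6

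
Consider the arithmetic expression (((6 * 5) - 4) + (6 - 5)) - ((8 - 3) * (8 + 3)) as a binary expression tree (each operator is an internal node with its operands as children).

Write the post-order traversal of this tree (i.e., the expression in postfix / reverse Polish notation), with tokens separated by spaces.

Post-order on an expression tree gives postfix notation: for each operator, emit left operand, right operand, then the operator.

6 5 * 4 - 6 5 - + 8 3 - 8 3 + * -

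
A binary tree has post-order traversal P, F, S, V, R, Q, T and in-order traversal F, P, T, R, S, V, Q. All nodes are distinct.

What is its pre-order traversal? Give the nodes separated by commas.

T, F, P, Q, R, V, S

The last element of post-order is the root; it splits in-order into left and right subtrees.
Root T: left subtree has 2 nodes {F, P}, right has 4 {R, S, V, Q}.
  Root F: left subtree has 0 nodes { }, right has 1 {P}.
  Root Q: left subtree has 3 nodes {R, S, V}, right has 0 { }.
    Root R: left subtree has 0 nodes { }, right has 2 {S, V}.
      Root V: left subtree has 1 node {S}, right has 0 { }.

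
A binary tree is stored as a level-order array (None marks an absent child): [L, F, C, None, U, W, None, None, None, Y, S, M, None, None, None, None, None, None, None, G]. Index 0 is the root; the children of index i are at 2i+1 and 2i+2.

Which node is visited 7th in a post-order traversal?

Post-order visits the left subtree, then the right subtree, then the node.
At L: go left to F.
  At F: no left child.
  At F: go right to U.
    At U: go left to Y.
      At Y: go left to G.
        G is a leaf — visit G.
      At Y: no right child.
      Visit Y.
    At U: go right to S.
      S is a leaf — visit S.
    Visit U.
  Visit F.
At L: go right to C.
  At C: go left to W.
    At W: go left to M.
      M is a leaf — visit M.
    At W: no right child.
    Visit W.
  At C: no right child.
  Visit C.
Visit L.
Full post-order sequence: G, Y, S, U, F, M, W, C, L.

W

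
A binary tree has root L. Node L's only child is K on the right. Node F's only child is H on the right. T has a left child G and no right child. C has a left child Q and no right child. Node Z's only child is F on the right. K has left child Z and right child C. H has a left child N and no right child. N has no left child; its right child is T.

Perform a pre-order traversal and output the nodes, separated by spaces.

Pre-order visits the node, then its left subtree, then its right subtree.
Visit L.
At L: no left child.
At L: go right to K.
  Visit K.
  At K: go left to Z.
    Visit Z.
    At Z: no left child.
    At Z: go right to F.
      Visit F.
      At F: no left child.
      At F: go right to H.
        Visit H.
        At H: go left to N.
          Visit N.
          At N: no left child.
          At N: go right to T.
            Visit T.
            At T: go left to G.
              G is a leaf — visit G.
            At T: no right child.
        At H: no right child.
  At K: go right to C.
    Visit C.
    At C: go left to Q.
      Q is a leaf — visit Q.
    At C: no right child.

L K Z F H N T G C Q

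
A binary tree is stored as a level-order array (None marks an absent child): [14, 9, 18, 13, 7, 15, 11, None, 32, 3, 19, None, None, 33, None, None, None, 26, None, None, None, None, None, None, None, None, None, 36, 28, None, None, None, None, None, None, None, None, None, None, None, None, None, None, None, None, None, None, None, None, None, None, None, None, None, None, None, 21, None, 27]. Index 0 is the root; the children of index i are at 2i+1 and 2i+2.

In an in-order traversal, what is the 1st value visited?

In-order visits the left subtree, then the node, then the right subtree.
At 14: go left to 9.
  At 9: go left to 13.
    At 13: no left child.
    Visit 13.
    At 13: go right to 32.
      At 32: go left to 26.
        26 is a leaf — visit 26.
      Visit 32.
      At 32: no right child.
  Visit 9.
  At 9: go right to 7.
    At 7: go left to 3.
      3 is a leaf — visit 3.
    Visit 7.
    At 7: go right to 19.
      19 is a leaf — visit 19.
Visit 14.
At 14: go right to 18.
  At 18: go left to 15.
    15 is a leaf — visit 15.
  Visit 18.
  At 18: go right to 11.
    At 11: go left to 33.
      At 33: go left to 36.
        At 36: no left child.
        Visit 36.
        At 36: go right to 21.
          21 is a leaf — visit 21.
      Visit 33.
      At 33: go right to 28.
        At 28: no left child.
        Visit 28.
        At 28: go right to 27.
          27 is a leaf — visit 27.
    Visit 11.
    At 11: no right child.
Full in-order sequence: 13, 26, 32, 9, 3, 7, 19, 14, 15, 18, 36, 21, 33, 28, 27, 11.

13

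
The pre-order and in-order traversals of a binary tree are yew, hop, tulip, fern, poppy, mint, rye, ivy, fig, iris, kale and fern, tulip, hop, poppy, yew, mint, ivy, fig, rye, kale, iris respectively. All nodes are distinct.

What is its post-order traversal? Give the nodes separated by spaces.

fern tulip poppy hop fig ivy kale iris rye mint yew

The first element of pre-order is the root; it splits in-order into left and right subtrees.
Root yew: left subtree has 4 nodes {fern, tulip, hop, poppy}, right has 6 {mint, ivy, fig, rye, kale, iris}.
  Root hop: left subtree has 2 nodes {fern, tulip}, right has 1 {poppy}.
    Root tulip: left subtree has 1 node {fern}, right has 0 { }.
  Root mint: left subtree has 0 nodes { }, right has 5 {ivy, fig, rye, kale, iris}.
    Root rye: left subtree has 2 nodes {ivy, fig}, right has 2 {kale, iris}.
      Root ivy: left subtree has 0 nodes { }, right has 1 {fig}.
      Root iris: left subtree has 1 node {kale}, right has 0 { }.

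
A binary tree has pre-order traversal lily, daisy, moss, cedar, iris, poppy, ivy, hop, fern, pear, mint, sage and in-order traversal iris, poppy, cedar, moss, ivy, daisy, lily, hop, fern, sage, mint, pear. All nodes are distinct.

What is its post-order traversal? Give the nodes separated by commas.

poppy, iris, cedar, ivy, moss, daisy, sage, mint, pear, fern, hop, lily

The first element of pre-order is the root; it splits in-order into left and right subtrees.
Root lily: left subtree has 6 nodes {iris, poppy, cedar, moss, ivy, daisy}, right has 5 {hop, fern, sage, mint, pear}.
  Root daisy: left subtree has 5 nodes {iris, poppy, cedar, moss, ivy}, right has 0 { }.
    Root moss: left subtree has 3 nodes {iris, poppy, cedar}, right has 1 {ivy}.
      Root cedar: left subtree has 2 nodes {iris, poppy}, right has 0 { }.
        Root iris: left subtree has 0 nodes { }, right has 1 {poppy}.
  Root hop: left subtree has 0 nodes { }, right has 4 {fern, sage, mint, pear}.
    Root fern: left subtree has 0 nodes { }, right has 3 {sage, mint, pear}.
      Root pear: left subtree has 2 nodes {sage, mint}, right has 0 { }.
        Root mint: left subtree has 1 node {sage}, right has 0 { }.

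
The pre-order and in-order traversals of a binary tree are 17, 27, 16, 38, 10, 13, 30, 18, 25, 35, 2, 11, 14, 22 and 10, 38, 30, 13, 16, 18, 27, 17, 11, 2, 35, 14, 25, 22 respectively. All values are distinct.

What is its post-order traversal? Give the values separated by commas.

The first element of pre-order is the root; it splits in-order into left and right subtrees.
Root 17: left subtree has 7 nodes {10, 38, 30, 13, 16, 18, 27}, right has 6 {11, 2, 35, 14, 25, 22}.
  Root 27: left subtree has 6 nodes {10, 38, 30, 13, 16, 18}, right has 0 { }.
    Root 16: left subtree has 4 nodes {10, 38, 30, 13}, right has 1 {18}.
      Root 38: left subtree has 1 node {10}, right has 2 {30, 13}.
        Root 13: left subtree has 1 node {30}, right has 0 { }.
  Root 25: left subtree has 4 nodes {11, 2, 35, 14}, right has 1 {22}.
    Root 35: left subtree has 2 nodes {11, 2}, right has 1 {14}.
      Root 2: left subtree has 1 node {11}, right has 0 { }.

10, 30, 13, 38, 18, 16, 27, 11, 2, 14, 35, 22, 25, 17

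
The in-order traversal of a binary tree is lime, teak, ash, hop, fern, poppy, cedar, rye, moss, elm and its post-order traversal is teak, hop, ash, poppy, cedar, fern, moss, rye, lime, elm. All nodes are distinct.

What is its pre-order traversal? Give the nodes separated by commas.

elm, lime, rye, fern, ash, teak, hop, cedar, poppy, moss

The last element of post-order is the root; it splits in-order into left and right subtrees.
Root elm: left subtree has 9 nodes {lime, teak, ash, hop, fern, poppy, cedar, rye, moss}, right has 0 { }.
  Root lime: left subtree has 0 nodes { }, right has 8 {teak, ash, hop, fern, poppy, cedar, rye, moss}.
    Root rye: left subtree has 6 nodes {teak, ash, hop, fern, poppy, cedar}, right has 1 {moss}.
      Root fern: left subtree has 3 nodes {teak, ash, hop}, right has 2 {poppy, cedar}.
        Root ash: left subtree has 1 node {teak}, right has 1 {hop}.
        Root cedar: left subtree has 1 node {poppy}, right has 0 { }.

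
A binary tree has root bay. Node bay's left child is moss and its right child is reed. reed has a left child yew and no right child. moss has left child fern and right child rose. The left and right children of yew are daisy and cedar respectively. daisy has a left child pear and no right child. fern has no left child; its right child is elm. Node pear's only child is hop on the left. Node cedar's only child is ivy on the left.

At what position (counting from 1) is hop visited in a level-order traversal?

12

Level-order visits nodes level by level from the root, left to right within each level.
Level 0: bay
Level 1: moss, reed
Level 2: fern, rose, yew
Level 3: elm, daisy, cedar
Level 4: pear, ivy
Level 5: hop
Full level-order sequence: bay, moss, reed, fern, rose, yew, elm, daisy, cedar, pear, ivy, hop.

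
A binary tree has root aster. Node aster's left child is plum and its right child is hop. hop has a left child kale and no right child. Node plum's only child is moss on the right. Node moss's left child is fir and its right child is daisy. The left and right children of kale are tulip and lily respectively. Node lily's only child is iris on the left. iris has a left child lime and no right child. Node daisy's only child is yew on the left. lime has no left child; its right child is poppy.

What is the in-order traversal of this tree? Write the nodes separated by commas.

plum, fir, moss, yew, daisy, aster, tulip, kale, lime, poppy, iris, lily, hop

In-order visits the left subtree, then the node, then the right subtree.
At aster: go left to plum.
  At plum: no left child.
  Visit plum.
  At plum: go right to moss.
    At moss: go left to fir.
      fir is a leaf — visit fir.
    Visit moss.
    At moss: go right to daisy.
      At daisy: go left to yew.
        yew is a leaf — visit yew.
      Visit daisy.
      At daisy: no right child.
Visit aster.
At aster: go right to hop.
  At hop: go left to kale.
    At kale: go left to tulip.
      tulip is a leaf — visit tulip.
    Visit kale.
    At kale: go right to lily.
      At lily: go left to iris.
        At iris: go left to lime.
          At lime: no left child.
          Visit lime.
          At lime: go right to poppy.
            poppy is a leaf — visit poppy.
        Visit iris.
        At iris: no right child.
      Visit lily.
      At lily: no right child.
  Visit hop.
  At hop: no right child.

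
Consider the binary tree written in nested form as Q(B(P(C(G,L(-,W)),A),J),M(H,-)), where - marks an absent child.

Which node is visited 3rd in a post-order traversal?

L

Post-order visits the left subtree, then the right subtree, then the node.
At Q: go left to B.
  At B: go left to P.
    At P: go left to C.
      At C: go left to G.
        G is a leaf — visit G.
      At C: go right to L.
        At L: no left child.
        At L: go right to W.
          W is a leaf — visit W.
        Visit L.
      Visit C.
    At P: go right to A.
      A is a leaf — visit A.
    Visit P.
  At B: go right to J.
    J is a leaf — visit J.
  Visit B.
At Q: go right to M.
  At M: go left to H.
    H is a leaf — visit H.
  At M: no right child.
  Visit M.
Visit Q.
Full post-order sequence: G, W, L, C, A, P, J, B, H, M, Q.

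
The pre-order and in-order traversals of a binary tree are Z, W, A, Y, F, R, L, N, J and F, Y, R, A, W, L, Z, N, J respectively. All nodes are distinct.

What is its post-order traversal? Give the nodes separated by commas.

F, R, Y, A, L, W, J, N, Z

The first element of pre-order is the root; it splits in-order into left and right subtrees.
Root Z: left subtree has 6 nodes {F, Y, R, A, W, L}, right has 2 {N, J}.
  Root W: left subtree has 4 nodes {F, Y, R, A}, right has 1 {L}.
    Root A: left subtree has 3 nodes {F, Y, R}, right has 0 { }.
      Root Y: left subtree has 1 node {F}, right has 1 {R}.
  Root N: left subtree has 0 nodes { }, right has 1 {J}.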